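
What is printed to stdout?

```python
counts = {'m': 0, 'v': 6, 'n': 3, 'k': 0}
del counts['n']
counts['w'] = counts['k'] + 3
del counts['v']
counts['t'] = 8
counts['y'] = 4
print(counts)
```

{'m': 0, 'k': 0, 'w': 3, 't': 8, 'y': 4}

del 'n' → {'m': 0, 'v': 6, 'k': 0}
counts['w'] = counts['k']+3 = 3 → {'m': 0, 'v': 6, 'k': 0, 'w': 3}
del 'v' → {'m': 0, 'k': 0, 'w': 3}
counts['t'] = 8 → {'m': 0, 'k': 0, 'w': 3, 't': 8}
counts['y'] = 4 → {'m': 0, 'k': 0, 'w': 3, 't': 8, 'y': 4}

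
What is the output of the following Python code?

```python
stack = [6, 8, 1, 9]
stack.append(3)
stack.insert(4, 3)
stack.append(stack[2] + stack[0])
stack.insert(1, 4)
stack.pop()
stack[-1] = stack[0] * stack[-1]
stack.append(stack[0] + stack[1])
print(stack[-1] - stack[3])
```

append 3 → [6, 8, 1, 9, 3]
insert 3 at 4 → [6, 8, 1, 9, 3, 3]
append stack[2]+stack[0] = 1+6 = 7 → [6, 8, 1, 9, 3, 3, 7]
insert 4 at 1 → [6, 4, 8, 1, 9, 3, 3, 7]
pop() removes 7 → [6, 4, 8, 1, 9, 3, 3]
stack[-1] = stack[0]*stack[-1] = 6*3 = 18 → [6, 4, 8, 1, 9, 3, 18]
append stack[0]+stack[1] = 6+4 = 10 → [6, 4, 8, 1, 9, 3, 18, 10]
stack[-1]-stack[3] = 10-1 = 9

9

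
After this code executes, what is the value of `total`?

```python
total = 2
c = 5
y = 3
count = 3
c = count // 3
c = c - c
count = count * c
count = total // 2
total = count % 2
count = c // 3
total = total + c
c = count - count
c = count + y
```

1

c = 3//3 = 1
c = 1-1 = 0
count = 3*0 = 0
count = 2//2 = 1
total = 1%2 = 1
count = 0//3 = 0
total = 1+0 = 1
c = 0-0 = 0
c = 0+3 = 3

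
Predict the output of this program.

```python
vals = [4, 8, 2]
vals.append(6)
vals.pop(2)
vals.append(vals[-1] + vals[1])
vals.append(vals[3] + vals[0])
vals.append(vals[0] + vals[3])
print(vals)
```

[4, 8, 6, 14, 18, 18]

append 6 → [4, 8, 2, 6]
pop(2) removes 2 → [4, 8, 6]
append vals[-1]+vals[1] = 6+8 = 14 → [4, 8, 6, 14]
append vals[3]+vals[0] = 14+4 = 18 → [4, 8, 6, 14, 18]
append vals[0]+vals[3] = 4+14 = 18 → [4, 8, 6, 14, 18, 18]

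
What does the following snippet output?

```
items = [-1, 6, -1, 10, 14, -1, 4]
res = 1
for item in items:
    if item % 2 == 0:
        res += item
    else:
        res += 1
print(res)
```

item=-1: not even, res = 1+1 = 2
item=6: even, res = 2+6 = 8
item=-1: not even, res = 8+1 = 9
item=10: even, res = 9+10 = 19
item=14: even, res = 19+14 = 33
item=-1: not even, res = 33+1 = 34
item=4: even, res = 34+4 = 38

38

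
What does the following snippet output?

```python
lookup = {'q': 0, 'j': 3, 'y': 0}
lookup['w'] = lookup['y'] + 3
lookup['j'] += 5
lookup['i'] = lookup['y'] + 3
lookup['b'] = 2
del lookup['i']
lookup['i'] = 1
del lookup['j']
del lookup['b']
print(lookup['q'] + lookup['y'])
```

0

lookup['w'] = lookup['y']+3 = 3 → {'q': 0, 'j': 3, 'y': 0, 'w': 3}
lookup['j'] = 3+5 = 8 → {'q': 0, 'j': 8, 'y': 0, 'w': 3}
lookup['i'] = lookup['y']+3 = 3 → {'q': 0, 'j': 8, 'y': 0, 'w': 3, 'i': 3}
lookup['b'] = 2 → {'q': 0, 'j': 8, 'y': 0, 'w': 3, 'i': 3, 'b': 2}
del 'i' → {'q': 0, 'j': 8, 'y': 0, 'w': 3, 'b': 2}
lookup['i'] = 1 → {'q': 0, 'j': 8, 'y': 0, 'w': 3, 'b': 2, 'i': 1}
del 'j' → {'q': 0, 'y': 0, 'w': 3, 'b': 2, 'i': 1}
del 'b' → {'q': 0, 'y': 0, 'w': 3, 'i': 1}
lookup['q']+lookup['y'] = 0+0 = 0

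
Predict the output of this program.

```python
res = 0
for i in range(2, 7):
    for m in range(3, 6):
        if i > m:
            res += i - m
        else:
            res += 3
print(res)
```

i=2,m=3: not 2>3, res = 0+3 = 3
i=2,m=4: not 2>4, res = 3+3 = 6
i=2,m=5: not 2>5, res = 6+3 = 9
i=3,m=3: not 3>3, res = 9+3 = 12
i=3,m=4: not 3>4, res = 12+3 = 15
i=3,m=5: not 3>5, res = 15+3 = 18
i=4,m=3: 4>3, res = 18+1 = 19
i=4,m=4: not 4>4, res = 19+3 = 22
i=4,m=5: not 4>5, res = 22+3 = 25
i=5,m=3: 5>3, res = 25+2 = 27
i=5,m=4: 5>4, res = 27+1 = 28
i=5,m=5: not 5>5, res = 28+3 = 31
i=6,m=3: 6>3, res = 31+3 = 34
i=6,m=4: 6>4, res = 34+2 = 36
i=6,m=5: 6>5, res = 36+1 = 37

37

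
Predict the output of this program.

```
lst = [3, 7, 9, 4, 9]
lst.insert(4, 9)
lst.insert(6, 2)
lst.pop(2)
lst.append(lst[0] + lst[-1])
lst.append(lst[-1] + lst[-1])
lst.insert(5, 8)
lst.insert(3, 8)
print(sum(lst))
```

insert 9 at 4 → [3, 7, 9, 4, 9, 9]
insert 2 at 6 → [3, 7, 9, 4, 9, 9, 2]
pop(2) removes 9 → [3, 7, 4, 9, 9, 2]
append lst[0]+lst[-1] = 3+2 = 5 → [3, 7, 4, 9, 9, 2, 5]
append lst[-1]+lst[-1] = 5+5 = 10 → [3, 7, 4, 9, 9, 2, 5, 10]
insert 8 at 5 → [3, 7, 4, 9, 9, 8, 2, 5, 10]
insert 8 at 3 → [3, 7, 4, 8, 9, 9, 8, 2, 5, 10]
sum = 65

65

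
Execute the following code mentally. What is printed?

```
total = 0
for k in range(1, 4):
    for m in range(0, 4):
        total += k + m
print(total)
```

42

k=1,m=0: total = 0+1 = 1
k=1,m=1: total = 1+2 = 3
k=1,m=2: total = 3+3 = 6
k=1,m=3: total = 6+4 = 10
k=2,m=0: total = 10+2 = 12
k=2,m=1: total = 12+3 = 15
k=2,m=2: total = 15+4 = 19
k=2,m=3: total = 19+5 = 24
k=3,m=0: total = 24+3 = 27
k=3,m=1: total = 27+4 = 31
k=3,m=2: total = 31+5 = 36
k=3,m=3: total = 36+6 = 42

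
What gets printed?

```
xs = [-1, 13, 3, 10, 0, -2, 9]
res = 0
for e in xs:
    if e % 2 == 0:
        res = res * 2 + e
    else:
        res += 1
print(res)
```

63

e=-1: not even, res = 0+1 = 1
e=13: not even, res = 1+1 = 2
e=3: not even, res = 2+1 = 3
e=10: even, res = 3*2+10 = 16
e=0: even, res = 16*2+0 = 32
e=-2: even, res = 32*2+(-2) = 62
e=9: not even, res = 62+1 = 63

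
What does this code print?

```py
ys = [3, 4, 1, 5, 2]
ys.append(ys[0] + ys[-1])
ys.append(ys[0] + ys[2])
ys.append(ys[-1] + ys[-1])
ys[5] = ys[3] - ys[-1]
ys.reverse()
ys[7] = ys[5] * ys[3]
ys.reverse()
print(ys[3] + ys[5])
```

append ys[0]+ys[-1] = 3+2 = 5 → [3, 4, 1, 5, 2, 5]
append ys[0]+ys[2] = 3+1 = 4 → [3, 4, 1, 5, 2, 5, 4]
append ys[-1]+ys[-1] = 4+4 = 8 → [3, 4, 1, 5, 2, 5, 4, 8]
ys[5] = ys[3]-ys[-1] = 5-8 = -3 → [3, 4, 1, 5, 2, -3, 4, 8]
reverse → [8, 4, -3, 2, 5, 1, 4, 3]
ys[7] = ys[5]*ys[3] = 1*2 = 2 → [8, 4, -3, 2, 5, 1, 4, 2]
reverse → [2, 4, 1, 5, 2, -3, 4, 8]
ys[3]+ys[5] = 5+(-3) = 2

2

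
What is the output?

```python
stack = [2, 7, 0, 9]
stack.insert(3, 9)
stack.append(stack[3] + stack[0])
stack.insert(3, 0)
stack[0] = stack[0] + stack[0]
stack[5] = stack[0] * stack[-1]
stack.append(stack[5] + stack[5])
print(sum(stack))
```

163

insert 9 at 3 → [2, 7, 0, 9, 9]
append stack[3]+stack[0] = 9+2 = 11 → [2, 7, 0, 9, 9, 11]
insert 0 at 3 → [2, 7, 0, 0, 9, 9, 11]
stack[0] = stack[0]+stack[0] = 2+2 = 4 → [4, 7, 0, 0, 9, 9, 11]
stack[5] = stack[0]*stack[-1] = 4*11 = 44 → [4, 7, 0, 0, 9, 44, 11]
append stack[5]+stack[5] = 44+44 = 88 → [4, 7, 0, 0, 9, 44, 11, 88]
sum = 163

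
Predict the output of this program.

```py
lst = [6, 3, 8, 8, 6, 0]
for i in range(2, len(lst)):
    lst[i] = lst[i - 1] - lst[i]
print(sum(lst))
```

-47

i=2: lst[2] = 3-8 = -5 → [6, 3, -5, 8, 6, 0]
i=3: lst[3] = (-5)-8 = -13 → [6, 3, -5, -13, 6, 0]
i=4: lst[4] = (-13)-6 = -19 → [6, 3, -5, -13, -19, 0]
i=5: lst[5] = (-19)-0 = -19 → [6, 3, -5, -13, -19, -19]
sum = -47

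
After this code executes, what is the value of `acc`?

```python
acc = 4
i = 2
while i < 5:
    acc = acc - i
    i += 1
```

-5

i=2: acc = 4-2 = 2
i=3: acc = 2-3 = -1
i=4: acc = (-1)-4 = -5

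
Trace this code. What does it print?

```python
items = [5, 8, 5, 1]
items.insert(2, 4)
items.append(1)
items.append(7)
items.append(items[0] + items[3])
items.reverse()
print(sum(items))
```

41

insert 4 at 2 → [5, 8, 4, 5, 1]
append 1 → [5, 8, 4, 5, 1, 1]
append 7 → [5, 8, 4, 5, 1, 1, 7]
append items[0]+items[3] = 5+5 = 10 → [5, 8, 4, 5, 1, 1, 7, 10]
reverse → [10, 7, 1, 1, 5, 4, 8, 5]
sum = 41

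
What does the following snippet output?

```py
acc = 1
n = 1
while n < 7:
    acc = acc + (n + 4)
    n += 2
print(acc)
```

22

n=1: acc = 1+5 = 6
n=3: acc = 6+7 = 13
n=5: acc = 13+9 = 22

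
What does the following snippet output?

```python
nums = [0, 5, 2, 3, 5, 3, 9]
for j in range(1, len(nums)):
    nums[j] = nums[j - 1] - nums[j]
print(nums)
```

[0, -5, -7, -10, -15, -18, -27]

j=1: nums[1] = 0-5 = -5 → [0, -5, 2, 3, 5, 3, 9]
j=2: nums[2] = (-5)-2 = -7 → [0, -5, -7, 3, 5, 3, 9]
j=3: nums[3] = (-7)-3 = -10 → [0, -5, -7, -10, 5, 3, 9]
j=4: nums[4] = (-10)-5 = -15 → [0, -5, -7, -10, -15, 3, 9]
j=5: nums[5] = (-15)-3 = -18 → [0, -5, -7, -10, -15, -18, 9]
j=6: nums[6] = (-18)-9 = -27 → [0, -5, -7, -10, -15, -18, -27]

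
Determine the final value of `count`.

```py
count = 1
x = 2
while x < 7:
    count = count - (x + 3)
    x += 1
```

-34

x=2: count = 1-5 = -4
x=3: count = (-4)-6 = -10
x=4: count = (-10)-7 = -17
x=5: count = (-17)-8 = -25
x=6: count = (-25)-9 = -34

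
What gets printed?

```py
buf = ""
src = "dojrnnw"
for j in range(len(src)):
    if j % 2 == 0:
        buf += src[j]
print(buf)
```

j=0: add 'd' → 'd'
j=1: skip
j=2: add 'j' → 'dj'
j=3: skip
j=4: add 'n' → 'djn'
j=5: skip
j=6: add 'w' → 'djnw'

djnw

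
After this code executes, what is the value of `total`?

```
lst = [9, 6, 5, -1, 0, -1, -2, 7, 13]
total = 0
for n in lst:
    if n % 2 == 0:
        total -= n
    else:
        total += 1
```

2

n=9: not even, total = 0+1 = 1
n=6: even, total = 1-6 = -5
n=5: not even, total = (-5)+1 = -4
n=-1: not even, total = (-4)+1 = -3
n=0: even, total = (-3)-0 = -3
n=-1: not even, total = (-3)+1 = -2
n=-2: even, total = (-2)-(-2) = 0
n=7: not even, total = 0+1 = 1
n=13: not even, total = 1+1 = 2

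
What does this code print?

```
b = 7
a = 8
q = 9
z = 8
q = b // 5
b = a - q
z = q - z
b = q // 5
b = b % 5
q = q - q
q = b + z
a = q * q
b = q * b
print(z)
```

-7

q = 7//5 = 1
b = 8-1 = 7
z = 1-8 = -7
b = 1//5 = 0
b = 0%5 = 0
q = 1-1 = 0
q = 0+(-7) = -7
a = (-7)*(-7) = 49
b = (-7)*0 = 0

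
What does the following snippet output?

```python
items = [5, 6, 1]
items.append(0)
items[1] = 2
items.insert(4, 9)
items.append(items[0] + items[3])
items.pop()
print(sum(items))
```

17

append 0 → [5, 6, 1, 0]
items[1] = 2 → [5, 2, 1, 0]
insert 9 at 4 → [5, 2, 1, 0, 9]
append items[0]+items[3] = 5+0 = 5 → [5, 2, 1, 0, 9, 5]
pop() removes 5 → [5, 2, 1, 0, 9]
sum = 17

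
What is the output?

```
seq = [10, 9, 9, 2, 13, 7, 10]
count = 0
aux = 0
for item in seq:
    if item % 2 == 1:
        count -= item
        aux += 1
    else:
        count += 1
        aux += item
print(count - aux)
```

item=10: not odd, count = 0+1 = 1; aux=10
item=9: odd, count = 1-9 = -8; aux=11
item=9: odd, count = (-8)-9 = -17; aux=12
item=2: not odd, count = (-17)+1 = -16; aux=14
item=13: odd, count = (-16)-13 = -29; aux=15
item=7: odd, count = (-29)-7 = -36; aux=16
item=10: not odd, count = (-36)+1 = -35; aux=26
count-aux = (-35)-26 = -61

-61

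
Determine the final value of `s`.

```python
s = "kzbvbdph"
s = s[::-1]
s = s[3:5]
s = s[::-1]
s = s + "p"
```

reverse → 'hpdbvbzk'
slice [3:5] → 'bv'
reverse → 'vb'
+ 'p' → 'vbp'

'vbp'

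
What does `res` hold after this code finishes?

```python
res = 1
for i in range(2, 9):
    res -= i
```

i=2: res = 1-2 = -1
i=3: res = (-1)-3 = -4
i=4: res = (-4)-4 = -8
i=5: res = (-8)-5 = -13
i=6: res = (-13)-6 = -19
i=7: res = (-19)-7 = -26
i=8: res = (-26)-8 = -34

-34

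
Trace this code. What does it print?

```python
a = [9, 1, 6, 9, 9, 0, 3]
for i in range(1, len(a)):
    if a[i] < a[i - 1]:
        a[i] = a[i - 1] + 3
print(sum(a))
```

126

i=1: 1<9, a[1] = 9+3 = 12 → [9, 12, 6, 9, 9, 0, 3]
i=2: 6<12, a[2] = 12+3 = 15 → [9, 12, 15, 9, 9, 0, 3]
i=3: 9<15, a[3] = 15+3 = 18 → [9, 12, 15, 18, 9, 0, 3]
i=4: 9<18, a[4] = 18+3 = 21 → [9, 12, 15, 18, 21, 0, 3]
i=5: 0<21, a[5] = 21+3 = 24 → [9, 12, 15, 18, 21, 24, 3]
i=6: 3<24, a[6] = 24+3 = 27 → [9, 12, 15, 18, 21, 24, 27]
sum = 126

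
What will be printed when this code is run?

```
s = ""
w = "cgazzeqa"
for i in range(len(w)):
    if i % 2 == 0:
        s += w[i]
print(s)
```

cazq

i=0: add 'c' → 'c'
i=1: skip
i=2: add 'a' → 'ca'
i=3: skip
i=4: add 'z' → 'caz'
i=5: skip
i=6: add 'q' → 'cazq'
i=7: skip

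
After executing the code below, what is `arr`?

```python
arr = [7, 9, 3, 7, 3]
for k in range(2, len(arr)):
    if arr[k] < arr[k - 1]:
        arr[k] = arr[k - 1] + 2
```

[7, 9, 11, 13, 15]

k=2: 3<9, arr[2] = 9+2 = 11 → [7, 9, 11, 7, 3]
k=3: 7<11, arr[3] = 11+2 = 13 → [7, 9, 11, 13, 3]
k=4: 3<13, arr[4] = 13+2 = 15 → [7, 9, 11, 13, 15]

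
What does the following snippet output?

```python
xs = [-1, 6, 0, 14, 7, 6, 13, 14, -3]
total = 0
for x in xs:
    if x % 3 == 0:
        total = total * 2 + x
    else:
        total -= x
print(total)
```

-65

x=-1: not %3==0, total = 0-(-1) = 1
x=6: %3==0, total = 1*2+6 = 8
x=0: %3==0, total = 8*2+0 = 16
x=14: not %3==0, total = 16-14 = 2
x=7: not %3==0, total = 2-7 = -5
x=6: %3==0, total = (-5)*2+6 = -4
x=13: not %3==0, total = (-4)-13 = -17
x=14: not %3==0, total = (-17)-14 = -31
x=-3: %3==0, total = (-31)*2+(-3) = -65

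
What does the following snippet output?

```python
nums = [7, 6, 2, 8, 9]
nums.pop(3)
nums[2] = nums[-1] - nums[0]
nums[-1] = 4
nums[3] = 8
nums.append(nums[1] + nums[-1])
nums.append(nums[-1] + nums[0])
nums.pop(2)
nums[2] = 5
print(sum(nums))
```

53

pop(3) removes 8 → [7, 6, 2, 9]
nums[2] = nums[-1]-nums[0] = 9-7 = 2 → [7, 6, 2, 9]
nums[-1] = 4 → [7, 6, 2, 4]
nums[3] = 8 → [7, 6, 2, 8]
append nums[1]+nums[-1] = 6+8 = 14 → [7, 6, 2, 8, 14]
append nums[-1]+nums[0] = 14+7 = 21 → [7, 6, 2, 8, 14, 21]
pop(2) removes 2 → [7, 6, 8, 14, 21]
nums[2] = 5 → [7, 6, 5, 14, 21]
sum = 53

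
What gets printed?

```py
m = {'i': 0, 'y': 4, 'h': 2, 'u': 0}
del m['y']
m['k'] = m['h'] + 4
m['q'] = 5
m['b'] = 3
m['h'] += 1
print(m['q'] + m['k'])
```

del 'y' → {'i': 0, 'h': 2, 'u': 0}
m['k'] = m['h']+4 = 6 → {'i': 0, 'h': 2, 'u': 0, 'k': 6}
m['q'] = 5 → {'i': 0, 'h': 2, 'u': 0, 'k': 6, 'q': 5}
m['b'] = 3 → {'i': 0, 'h': 2, 'u': 0, 'k': 6, 'q': 5, 'b': 3}
m['h'] = 2+1 = 3 → {'i': 0, 'h': 3, 'u': 0, 'k': 6, 'q': 5, 'b': 3}
m['q']+m['k'] = 5+6 = 11

11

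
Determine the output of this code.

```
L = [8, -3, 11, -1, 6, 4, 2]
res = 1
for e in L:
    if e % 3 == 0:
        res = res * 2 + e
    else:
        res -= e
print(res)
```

-54

e=8: not %3==0, res = 1-8 = -7
e=-3: %3==0, res = (-7)*2+(-3) = -17
e=11: not %3==0, res = (-17)-11 = -28
e=-1: not %3==0, res = (-28)-(-1) = -27
e=6: %3==0, res = (-27)*2+6 = -48
e=4: not %3==0, res = (-48)-4 = -52
e=2: not %3==0, res = (-52)-2 = -54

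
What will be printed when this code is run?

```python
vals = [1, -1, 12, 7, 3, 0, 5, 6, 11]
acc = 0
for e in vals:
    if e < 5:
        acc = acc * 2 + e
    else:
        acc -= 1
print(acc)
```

-1

e=1: <5, acc = 0*2+1 = 1
e=-1: <5, acc = 1*2+(-1) = 1
e=12: not <5, acc = 1-1 = 0
e=7: not <5, acc = 0-1 = -1
e=3: <5, acc = (-1)*2+3 = 1
e=0: <5, acc = 1*2+0 = 2
e=5: not <5, acc = 2-1 = 1
e=6: not <5, acc = 1-1 = 0
e=11: not <5, acc = 0-1 = -1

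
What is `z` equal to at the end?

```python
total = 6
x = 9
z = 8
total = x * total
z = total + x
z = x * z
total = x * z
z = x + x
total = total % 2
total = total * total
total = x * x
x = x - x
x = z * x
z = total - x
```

total = 9*6 = 54
z = 54+9 = 63
z = 9*63 = 567
total = 9*567 = 5103
z = 9+9 = 18
total = 5103%2 = 1
total = 1*1 = 1
total = 9*9 = 81
x = 9-9 = 0
x = 18*0 = 0
z = 81-0 = 81

81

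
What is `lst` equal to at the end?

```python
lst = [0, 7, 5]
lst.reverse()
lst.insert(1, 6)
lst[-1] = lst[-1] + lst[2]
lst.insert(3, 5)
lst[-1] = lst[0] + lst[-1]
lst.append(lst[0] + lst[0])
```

reverse → [5, 7, 0]
insert 6 at 1 → [5, 6, 7, 0]
lst[-1] = lst[-1]+lst[2] = 0+7 = 7 → [5, 6, 7, 7]
insert 5 at 3 → [5, 6, 7, 5, 7]
lst[-1] = lst[0]+lst[-1] = 5+7 = 12 → [5, 6, 7, 5, 12]
append lst[0]+lst[0] = 5+5 = 10 → [5, 6, 7, 5, 12, 10]

[5, 6, 7, 5, 12, 10]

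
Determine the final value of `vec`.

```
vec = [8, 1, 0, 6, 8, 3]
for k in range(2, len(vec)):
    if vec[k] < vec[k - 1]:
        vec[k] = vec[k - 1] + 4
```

[8, 1, 5, 6, 8, 12]

k=2: 0<1, vec[2] = 1+4 = 5 → [8, 1, 5, 6, 8, 3]
k=3: 6>=5, unchanged → [8, 1, 5, 6, 8, 3]
k=4: 8>=6, unchanged → [8, 1, 5, 6, 8, 3]
k=5: 3<8, vec[5] = 8+4 = 12 → [8, 1, 5, 6, 8, 12]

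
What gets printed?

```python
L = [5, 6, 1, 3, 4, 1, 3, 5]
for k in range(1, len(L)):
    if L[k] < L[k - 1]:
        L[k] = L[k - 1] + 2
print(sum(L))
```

89

k=1: 6>=5, unchanged → [5, 6, 1, 3, 4, 1, 3, 5]
k=2: 1<6, L[2] = 6+2 = 8 → [5, 6, 8, 3, 4, 1, 3, 5]
k=3: 3<8, L[3] = 8+2 = 10 → [5, 6, 8, 10, 4, 1, 3, 5]
k=4: 4<10, L[4] = 10+2 = 12 → [5, 6, 8, 10, 12, 1, 3, 5]
k=5: 1<12, L[5] = 12+2 = 14 → [5, 6, 8, 10, 12, 14, 3, 5]
k=6: 3<14, L[6] = 14+2 = 16 → [5, 6, 8, 10, 12, 14, 16, 5]
k=7: 5<16, L[7] = 16+2 = 18 → [5, 6, 8, 10, 12, 14, 16, 18]
sum = 89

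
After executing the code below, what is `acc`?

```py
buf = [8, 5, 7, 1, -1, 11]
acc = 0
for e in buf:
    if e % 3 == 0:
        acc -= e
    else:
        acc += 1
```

e=8: not %3==0, acc = 0+1 = 1
e=5: not %3==0, acc = 1+1 = 2
e=7: not %3==0, acc = 2+1 = 3
e=1: not %3==0, acc = 3+1 = 4
e=-1: not %3==0, acc = 4+1 = 5
e=11: not %3==0, acc = 5+1 = 6

6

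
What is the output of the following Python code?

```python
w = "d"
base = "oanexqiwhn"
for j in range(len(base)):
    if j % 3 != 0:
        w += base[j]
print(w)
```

j=0: skip
j=1: add 'a' → 'da'
j=2: add 'n' → 'dan'
j=3: skip
j=4: add 'x' → 'danx'
j=5: add 'q' → 'danxq'
j=6: skip
j=7: add 'w' → 'danxqw'
j=8: add 'h' → 'danxqwh'
j=9: skip

danxqwh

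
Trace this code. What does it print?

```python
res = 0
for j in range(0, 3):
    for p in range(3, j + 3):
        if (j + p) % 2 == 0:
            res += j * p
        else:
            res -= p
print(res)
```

8

j=1,p=3: even sum, res = 0+3 = 3
j=2,p=3: odd sum, res = 3-3 = 0
j=2,p=4: even sum, res = 0+8 = 8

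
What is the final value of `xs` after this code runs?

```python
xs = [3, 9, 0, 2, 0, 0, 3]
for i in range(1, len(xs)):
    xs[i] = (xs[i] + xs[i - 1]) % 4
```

i=1: xs[1] = (9+3)%4 = 0 → [3, 0, 0, 2, 0, 0, 3]
i=2: xs[2] = (0+0)%4 = 0 → [3, 0, 0, 2, 0, 0, 3]
i=3: xs[3] = (2+0)%4 = 2 → [3, 0, 0, 2, 0, 0, 3]
i=4: xs[4] = (0+2)%4 = 2 → [3, 0, 0, 2, 2, 0, 3]
i=5: xs[5] = (0+2)%4 = 2 → [3, 0, 0, 2, 2, 2, 3]
i=6: xs[6] = (3+2)%4 = 1 → [3, 0, 0, 2, 2, 2, 1]

[3, 0, 0, 2, 2, 2, 1]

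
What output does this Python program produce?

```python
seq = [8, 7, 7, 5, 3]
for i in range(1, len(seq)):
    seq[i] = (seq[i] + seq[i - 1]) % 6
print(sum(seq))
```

i=1: seq[1] = (7+8)%6 = 3 → [8, 3, 7, 5, 3]
i=2: seq[2] = (7+3)%6 = 4 → [8, 3, 4, 5, 3]
i=3: seq[3] = (5+4)%6 = 3 → [8, 3, 4, 3, 3]
i=4: seq[4] = (3+3)%6 = 0 → [8, 3, 4, 3, 0]
sum = 18

18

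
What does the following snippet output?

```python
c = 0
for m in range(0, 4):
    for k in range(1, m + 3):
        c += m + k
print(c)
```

60

m=0,k=1: c = 0+1 = 1
m=0,k=2: c = 1+2 = 3
m=1,k=1: c = 3+2 = 5
m=1,k=2: c = 5+3 = 8
m=1,k=3: c = 8+4 = 12
m=2,k=1: c = 12+3 = 15
m=2,k=2: c = 15+4 = 19
m=2,k=3: c = 19+5 = 24
m=2,k=4: c = 24+6 = 30
m=3,k=1: c = 30+4 = 34
m=3,k=2: c = 34+5 = 39
m=3,k=3: c = 39+6 = 45
m=3,k=4: c = 45+7 = 52
m=3,k=5: c = 52+8 = 60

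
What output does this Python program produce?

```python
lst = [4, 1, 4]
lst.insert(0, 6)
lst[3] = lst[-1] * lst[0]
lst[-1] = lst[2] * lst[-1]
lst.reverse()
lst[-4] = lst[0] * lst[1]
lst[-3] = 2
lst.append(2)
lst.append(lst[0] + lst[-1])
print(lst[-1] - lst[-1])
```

0

insert 6 at 0 → [6, 4, 1, 4]
lst[3] = lst[-1]*lst[0] = 4*6 = 24 → [6, 4, 1, 24]
lst[-1] = lst[2]*lst[-1] = 1*24 = 24 → [6, 4, 1, 24]
reverse → [24, 1, 4, 6]
lst[-4] = lst[0]*lst[1] = 24*1 = 24 → [24, 1, 4, 6]
lst[-3] = 2 → [24, 2, 4, 6]
append 2 → [24, 2, 4, 6, 2]
append lst[0]+lst[-1] = 24+2 = 26 → [24, 2, 4, 6, 2, 26]
lst[-1]-lst[-1] = 26-26 = 0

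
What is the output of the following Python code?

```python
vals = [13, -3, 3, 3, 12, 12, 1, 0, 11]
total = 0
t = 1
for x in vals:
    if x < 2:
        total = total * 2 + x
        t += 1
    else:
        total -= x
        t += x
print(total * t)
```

-14210

x=13: not <2, total = 0-13 = -13; t=14
x=-3: <2, total = (-13)*2+(-3) = -29; t=15
x=3: not <2, total = (-29)-3 = -32; t=18
x=3: not <2, total = (-32)-3 = -35; t=21
x=12: not <2, total = (-35)-12 = -47; t=33
x=12: not <2, total = (-47)-12 = -59; t=45
x=1: <2, total = (-59)*2+1 = -117; t=46
x=0: <2, total = (-117)*2+0 = -234; t=47
x=11: not <2, total = (-234)-11 = -245; t=58
total*t = (-245)*58 = -14210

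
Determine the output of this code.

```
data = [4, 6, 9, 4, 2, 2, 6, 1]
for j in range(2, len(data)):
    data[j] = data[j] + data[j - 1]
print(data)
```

[4, 6, 15, 19, 21, 23, 29, 30]

j=2: data[2] = 9+6 = 15 → [4, 6, 15, 4, 2, 2, 6, 1]
j=3: data[3] = 4+15 = 19 → [4, 6, 15, 19, 2, 2, 6, 1]
j=4: data[4] = 2+19 = 21 → [4, 6, 15, 19, 21, 2, 6, 1]
j=5: data[5] = 2+21 = 23 → [4, 6, 15, 19, 21, 23, 6, 1]
j=6: data[6] = 6+23 = 29 → [4, 6, 15, 19, 21, 23, 29, 1]
j=7: data[7] = 1+29 = 30 → [4, 6, 15, 19, 21, 23, 29, 30]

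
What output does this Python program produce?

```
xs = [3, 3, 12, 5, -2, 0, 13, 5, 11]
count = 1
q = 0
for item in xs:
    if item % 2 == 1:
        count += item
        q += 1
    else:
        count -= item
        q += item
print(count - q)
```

item=3: odd, count = 1+3 = 4; q=1
item=3: odd, count = 4+3 = 7; q=2
item=12: not odd, count = 7-12 = -5; q=14
item=5: odd, count = (-5)+5 = 0; q=15
item=-2: not odd, count = 0-(-2) = 2; q=13
item=0: not odd, count = 2-0 = 2; q=13
item=13: odd, count = 2+13 = 15; q=14
item=5: odd, count = 15+5 = 20; q=15
item=11: odd, count = 20+11 = 31; q=16
count-q = 31-16 = 15

15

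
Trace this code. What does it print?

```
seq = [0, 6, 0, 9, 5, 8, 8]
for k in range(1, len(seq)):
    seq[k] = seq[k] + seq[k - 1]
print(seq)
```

k=1: seq[1] = 6+0 = 6 → [0, 6, 0, 9, 5, 8, 8]
k=2: seq[2] = 0+6 = 6 → [0, 6, 6, 9, 5, 8, 8]
k=3: seq[3] = 9+6 = 15 → [0, 6, 6, 15, 5, 8, 8]
k=4: seq[4] = 5+15 = 20 → [0, 6, 6, 15, 20, 8, 8]
k=5: seq[5] = 8+20 = 28 → [0, 6, 6, 15, 20, 28, 8]
k=6: seq[6] = 8+28 = 36 → [0, 6, 6, 15, 20, 28, 36]

[0, 6, 6, 15, 20, 28, 36]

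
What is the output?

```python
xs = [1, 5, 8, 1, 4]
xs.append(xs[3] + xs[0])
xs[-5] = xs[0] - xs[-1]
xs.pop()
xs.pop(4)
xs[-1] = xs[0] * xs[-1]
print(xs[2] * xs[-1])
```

8

append xs[3]+xs[0] = 1+1 = 2 → [1, 5, 8, 1, 4, 2]
xs[-5] = xs[0]-xs[-1] = 1-2 = -1 → [1, -1, 8, 1, 4, 2]
pop() removes 2 → [1, -1, 8, 1, 4]
pop(4) removes 4 → [1, -1, 8, 1]
xs[-1] = xs[0]*xs[-1] = 1*1 = 1 → [1, -1, 8, 1]
xs[2]*xs[-1] = 8*1 = 8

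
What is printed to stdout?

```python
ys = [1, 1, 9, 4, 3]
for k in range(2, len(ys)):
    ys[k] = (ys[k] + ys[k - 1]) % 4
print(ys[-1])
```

k=2: ys[2] = (9+1)%4 = 2 → [1, 1, 2, 4, 3]
k=3: ys[3] = (4+2)%4 = 2 → [1, 1, 2, 2, 3]
k=4: ys[4] = (3+2)%4 = 1 → [1, 1, 2, 2, 1]

1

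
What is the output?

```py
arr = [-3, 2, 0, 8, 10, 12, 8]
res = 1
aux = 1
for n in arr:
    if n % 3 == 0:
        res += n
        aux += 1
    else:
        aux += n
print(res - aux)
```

-22

n=-3: %3==0, res = 1+(-3) = -2; aux=2
n=2: not %3==0; aux=4
n=0: %3==0, res = (-2)+0 = -2; aux=5
n=8: not %3==0; aux=13
n=10: not %3==0; aux=23
n=12: %3==0, res = (-2)+12 = 10; aux=24
n=8: not %3==0; aux=32
res-aux = 10-32 = -22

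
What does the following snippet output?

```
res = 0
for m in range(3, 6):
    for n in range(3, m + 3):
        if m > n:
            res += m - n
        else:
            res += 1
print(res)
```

13

m=3,n=3: not 3>3, res = 0+1 = 1
m=3,n=4: not 3>4, res = 1+1 = 2
m=3,n=5: not 3>5, res = 2+1 = 3
m=4,n=3: 4>3, res = 3+1 = 4
m=4,n=4: not 4>4, res = 4+1 = 5
m=4,n=5: not 4>5, res = 5+1 = 6
m=4,n=6: not 4>6, res = 6+1 = 7
m=5,n=3: 5>3, res = 7+2 = 9
m=5,n=4: 5>4, res = 9+1 = 10
m=5,n=5: not 5>5, res = 10+1 = 11
m=5,n=6: not 5>6, res = 11+1 = 12
m=5,n=7: not 5>7, res = 12+1 = 13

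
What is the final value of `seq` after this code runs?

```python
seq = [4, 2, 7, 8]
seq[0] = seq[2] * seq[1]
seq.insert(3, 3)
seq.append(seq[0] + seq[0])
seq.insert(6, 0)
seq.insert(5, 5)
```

seq[0] = seq[2]*seq[1] = 7*2 = 14 → [14, 2, 7, 8]
insert 3 at 3 → [14, 2, 7, 3, 8]
append seq[0]+seq[0] = 14+14 = 28 → [14, 2, 7, 3, 8, 28]
insert 0 at 6 → [14, 2, 7, 3, 8, 28, 0]
insert 5 at 5 → [14, 2, 7, 3, 8, 5, 28, 0]

[14, 2, 7, 3, 8, 5, 28, 0]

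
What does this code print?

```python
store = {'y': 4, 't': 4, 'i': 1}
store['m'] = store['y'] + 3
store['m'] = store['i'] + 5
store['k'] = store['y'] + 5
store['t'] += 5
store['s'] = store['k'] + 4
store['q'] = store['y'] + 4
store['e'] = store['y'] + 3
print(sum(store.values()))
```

store['m'] = store['y']+3 = 7 → {'y': 4, 't': 4, 'i': 1, 'm': 7}
store['m'] = store['i']+5 = 6 → {'y': 4, 't': 4, 'i': 1, 'm': 6}
store['k'] = store['y']+5 = 9 → {'y': 4, 't': 4, 'i': 1, 'm': 6, 'k': 9}
store['t'] = 4+5 = 9 → {'y': 4, 't': 9, 'i': 1, 'm': 6, 'k': 9}
store['s'] = store['k']+4 = 13 → {'y': 4, 't': 9, 'i': 1, 'm': 6, 'k': 9, 's': 13}
store['q'] = store['y']+4 = 8 → {'y': 4, 't': 9, 'i': 1, 'm': 6, 'k': 9, 's': 13, 'q': 8}
store['e'] = store['y']+3 = 7 → {'y': 4, 't': 9, 'i': 1, 'm': 6, 'k': 9, 's': 13, 'q': 8, 'e': 7}
sum of values = 57

57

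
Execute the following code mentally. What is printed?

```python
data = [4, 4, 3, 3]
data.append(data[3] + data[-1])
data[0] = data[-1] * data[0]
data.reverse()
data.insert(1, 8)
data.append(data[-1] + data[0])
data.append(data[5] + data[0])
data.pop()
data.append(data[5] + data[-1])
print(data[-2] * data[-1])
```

1620

append data[3]+data[-1] = 3+3 = 6 → [4, 4, 3, 3, 6]
data[0] = data[-1]*data[0] = 6*4 = 24 → [24, 4, 3, 3, 6]
reverse → [6, 3, 3, 4, 24]
insert 8 at 1 → [6, 8, 3, 3, 4, 24]
append data[-1]+data[0] = 24+6 = 30 → [6, 8, 3, 3, 4, 24, 30]
append data[5]+data[0] = 24+6 = 30 → [6, 8, 3, 3, 4, 24, 30, 30]
pop() removes 30 → [6, 8, 3, 3, 4, 24, 30]
append data[5]+data[-1] = 24+30 = 54 → [6, 8, 3, 3, 4, 24, 30, 54]
data[-2]*data[-1] = 30*54 = 1620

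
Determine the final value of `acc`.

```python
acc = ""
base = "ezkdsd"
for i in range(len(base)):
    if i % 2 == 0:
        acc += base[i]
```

i=0: add 'e' → 'e'
i=1: skip
i=2: add 'k' → 'ek'
i=3: skip
i=4: add 's' → 'eks'
i=5: skip

'eks'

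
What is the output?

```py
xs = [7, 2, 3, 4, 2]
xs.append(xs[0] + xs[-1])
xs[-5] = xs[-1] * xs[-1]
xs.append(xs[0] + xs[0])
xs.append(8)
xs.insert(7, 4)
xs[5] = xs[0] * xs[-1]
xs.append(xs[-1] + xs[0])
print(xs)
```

append xs[0]+xs[-1] = 7+2 = 9 → [7, 2, 3, 4, 2, 9]
xs[-5] = xs[-1]*xs[-1] = 9*9 = 81 → [7, 81, 3, 4, 2, 9]
append xs[0]+xs[0] = 7+7 = 14 → [7, 81, 3, 4, 2, 9, 14]
append 8 → [7, 81, 3, 4, 2, 9, 14, 8]
insert 4 at 7 → [7, 81, 3, 4, 2, 9, 14, 4, 8]
xs[5] = xs[0]*xs[-1] = 7*8 = 56 → [7, 81, 3, 4, 2, 56, 14, 4, 8]
append xs[-1]+xs[0] = 8+7 = 15 → [7, 81, 3, 4, 2, 56, 14, 4, 8, 15]

[7, 81, 3, 4, 2, 56, 14, 4, 8, 15]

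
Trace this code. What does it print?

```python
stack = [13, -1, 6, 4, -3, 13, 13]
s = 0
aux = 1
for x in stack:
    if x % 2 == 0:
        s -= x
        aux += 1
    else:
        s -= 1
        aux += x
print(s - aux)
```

-53

x=13: not even, s = 0-1 = -1; aux=14
x=-1: not even, s = (-1)-1 = -2; aux=13
x=6: even, s = (-2)-6 = -8; aux=14
x=4: even, s = (-8)-4 = -12; aux=15
x=-3: not even, s = (-12)-1 = -13; aux=12
x=13: not even, s = (-13)-1 = -14; aux=25
x=13: not even, s = (-14)-1 = -15; aux=38
s-aux = (-15)-38 = -53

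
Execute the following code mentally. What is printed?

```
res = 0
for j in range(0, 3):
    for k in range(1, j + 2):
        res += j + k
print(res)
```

j=0,k=1: res = 0+1 = 1
j=1,k=1: res = 1+2 = 3
j=1,k=2: res = 3+3 = 6
j=2,k=1: res = 6+3 = 9
j=2,k=2: res = 9+4 = 13
j=2,k=3: res = 13+5 = 18

18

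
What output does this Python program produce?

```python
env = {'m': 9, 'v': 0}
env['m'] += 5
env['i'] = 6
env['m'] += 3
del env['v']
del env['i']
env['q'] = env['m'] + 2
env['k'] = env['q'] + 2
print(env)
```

{'m': 17, 'q': 19, 'k': 21}

env['m'] = 9+5 = 14 → {'m': 14, 'v': 0}
env['i'] = 6 → {'m': 14, 'v': 0, 'i': 6}
env['m'] = 14+3 = 17 → {'m': 17, 'v': 0, 'i': 6}
del 'v' → {'m': 17, 'i': 6}
del 'i' → {'m': 17}
env['q'] = env['m']+2 = 19 → {'m': 17, 'q': 19}
env['k'] = env['q']+2 = 21 → {'m': 17, 'q': 19, 'k': 21}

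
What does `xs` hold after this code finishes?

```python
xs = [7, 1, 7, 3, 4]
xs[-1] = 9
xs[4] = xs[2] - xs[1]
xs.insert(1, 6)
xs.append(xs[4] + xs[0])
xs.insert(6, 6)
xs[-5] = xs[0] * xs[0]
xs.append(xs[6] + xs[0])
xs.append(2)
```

[7, 6, 1, 49, 3, 6, 6, 10, 13, 2]

xs[-1] = 9 → [7, 1, 7, 3, 9]
xs[4] = xs[2]-xs[1] = 7-1 = 6 → [7, 1, 7, 3, 6]
insert 6 at 1 → [7, 6, 1, 7, 3, 6]
append xs[4]+xs[0] = 3+7 = 10 → [7, 6, 1, 7, 3, 6, 10]
insert 6 at 6 → [7, 6, 1, 7, 3, 6, 6, 10]
xs[-5] = xs[0]*xs[0] = 7*7 = 49 → [7, 6, 1, 49, 3, 6, 6, 10]
append xs[6]+xs[0] = 6+7 = 13 → [7, 6, 1, 49, 3, 6, 6, 10, 13]
append 2 → [7, 6, 1, 49, 3, 6, 6, 10, 13, 2]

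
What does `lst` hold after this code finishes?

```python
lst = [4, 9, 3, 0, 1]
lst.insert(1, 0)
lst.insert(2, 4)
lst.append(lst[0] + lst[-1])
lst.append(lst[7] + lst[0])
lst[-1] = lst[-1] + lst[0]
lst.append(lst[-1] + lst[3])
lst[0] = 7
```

[7, 0, 4, 9, 3, 0, 1, 5, 13, 22]

insert 0 at 1 → [4, 0, 9, 3, 0, 1]
insert 4 at 2 → [4, 0, 4, 9, 3, 0, 1]
append lst[0]+lst[-1] = 4+1 = 5 → [4, 0, 4, 9, 3, 0, 1, 5]
append lst[7]+lst[0] = 5+4 = 9 → [4, 0, 4, 9, 3, 0, 1, 5, 9]
lst[-1] = lst[-1]+lst[0] = 9+4 = 13 → [4, 0, 4, 9, 3, 0, 1, 5, 13]
append lst[-1]+lst[3] = 13+9 = 22 → [4, 0, 4, 9, 3, 0, 1, 5, 13, 22]
lst[0] = 7 → [7, 0, 4, 9, 3, 0, 1, 5, 13, 22]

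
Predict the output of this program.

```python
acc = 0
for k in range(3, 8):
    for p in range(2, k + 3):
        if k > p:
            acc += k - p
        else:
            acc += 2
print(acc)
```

k=3,p=2: 3>2, acc = 0+1 = 1
k=3,p=3: not 3>3, acc = 1+2 = 3
k=3,p=4: not 3>4, acc = 3+2 = 5
k=3,p=5: not 3>5, acc = 5+2 = 7
k=4,p=2: 4>2, acc = 7+2 = 9
k=4,p=3: 4>3, acc = 9+1 = 10
k=4,p=4: not 4>4, acc = 10+2 = 12
k=4,p=5: not 4>5, acc = 12+2 = 14
k=4,p=6: not 4>6, acc = 14+2 = 16
k=5,p=2: 5>2, acc = 16+3 = 19
k=5,p=3: 5>3, acc = 19+2 = 21
k=5,p=4: 5>4, acc = 21+1 = 22
k=5,p=5: not 5>5, acc = 22+2 = 24
k=5,p=6: not 5>6, acc = 24+2 = 26
k=5,p=7: not 5>7, acc = 26+2 = 28
k=6,p=2: 6>2, acc = 28+4 = 32
k=6,p=3: 6>3, acc = 32+3 = 35
k=6,p=4: 6>4, acc = 35+2 = 37
k=6,p=5: 6>5, acc = 37+1 = 38
k=6,p=6: not 6>6, acc = 38+2 = 40
k=6,p=7: not 6>7, acc = 40+2 = 42
k=6,p=8: not 6>8, acc = 42+2 = 44
k=7,p=2: 7>2, acc = 44+5 = 49
k=7,p=3: 7>3, acc = 49+4 = 53
k=7,p=4: 7>4, acc = 53+3 = 56
k=7,p=5: 7>5, acc = 56+2 = 58
k=7,p=6: 7>6, acc = 58+1 = 59
k=7,p=7: not 7>7, acc = 59+2 = 61
k=7,p=8: not 7>8, acc = 61+2 = 63
k=7,p=9: not 7>9, acc = 63+2 = 65

65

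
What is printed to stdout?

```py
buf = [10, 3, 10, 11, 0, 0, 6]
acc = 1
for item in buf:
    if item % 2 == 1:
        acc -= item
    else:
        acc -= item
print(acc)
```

item=10: not odd, acc = 1-10 = -9
item=3: odd, acc = (-9)-3 = -12
item=10: not odd, acc = (-12)-10 = -22
item=11: odd, acc = (-22)-11 = -33
item=0: not odd, acc = (-33)-0 = -33
item=0: not odd, acc = (-33)-0 = -33
item=6: not odd, acc = (-33)-6 = -39

-39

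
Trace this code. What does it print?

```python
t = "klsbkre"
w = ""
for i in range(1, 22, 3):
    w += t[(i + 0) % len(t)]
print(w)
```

i=1: add t[1]='l' → 'l'
i=4: add t[4]='k' → 'lk'
i=7: add t[0]='k' → 'lkk'
i=10: add t[3]='b' → 'lkkb'
i=13: add t[6]='e' → 'lkkbe'
i=16: add t[2]='s' → 'lkkbes'
i=19: add t[5]='r' → 'lkkbesr'

lkkbesr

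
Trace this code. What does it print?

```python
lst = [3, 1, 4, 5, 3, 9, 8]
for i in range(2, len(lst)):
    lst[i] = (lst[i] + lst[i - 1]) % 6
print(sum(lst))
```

18

i=2: lst[2] = (4+1)%6 = 5 → [3, 1, 5, 5, 3, 9, 8]
i=3: lst[3] = (5+5)%6 = 4 → [3, 1, 5, 4, 3, 9, 8]
i=4: lst[4] = (3+4)%6 = 1 → [3, 1, 5, 4, 1, 9, 8]
i=5: lst[5] = (9+1)%6 = 4 → [3, 1, 5, 4, 1, 4, 8]
i=6: lst[6] = (8+4)%6 = 0 → [3, 1, 5, 4, 1, 4, 0]
sum = 18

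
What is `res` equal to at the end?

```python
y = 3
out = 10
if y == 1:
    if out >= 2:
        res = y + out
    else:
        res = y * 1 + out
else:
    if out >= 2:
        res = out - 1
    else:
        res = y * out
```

9

y=3, out=10
y == 1 is False; out >= 2 is True
→ res = out - 1 = 9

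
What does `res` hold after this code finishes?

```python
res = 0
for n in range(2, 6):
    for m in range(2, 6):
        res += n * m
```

196

n=2,m=2: res = 0+4 = 4
n=2,m=3: res = 4+6 = 10
n=2,m=4: res = 10+8 = 18
n=2,m=5: res = 18+10 = 28
n=3,m=2: res = 28+6 = 34
n=3,m=3: res = 34+9 = 43
n=3,m=4: res = 43+12 = 55
n=3,m=5: res = 55+15 = 70
n=4,m=2: res = 70+8 = 78
n=4,m=3: res = 78+12 = 90
n=4,m=4: res = 90+16 = 106
n=4,m=5: res = 106+20 = 126
n=5,m=2: res = 126+10 = 136
n=5,m=3: res = 136+15 = 151
n=5,m=4: res = 151+20 = 171
n=5,m=5: res = 171+25 = 196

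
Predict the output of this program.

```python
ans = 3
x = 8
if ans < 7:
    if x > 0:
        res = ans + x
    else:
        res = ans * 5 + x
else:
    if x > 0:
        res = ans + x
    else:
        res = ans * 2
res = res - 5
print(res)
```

6

ans=3, x=8
ans < 7 is True; x > 0 is True
→ res = ans + x = 11
res = 11-5 = 6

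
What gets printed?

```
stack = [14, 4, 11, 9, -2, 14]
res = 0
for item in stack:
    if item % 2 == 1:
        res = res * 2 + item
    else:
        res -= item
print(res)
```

item=14: not odd, res = 0-14 = -14
item=4: not odd, res = (-14)-4 = -18
item=11: odd, res = (-18)*2+11 = -25
item=9: odd, res = (-25)*2+9 = -41
item=-2: not odd, res = (-41)-(-2) = -39
item=14: not odd, res = (-39)-14 = -53

-53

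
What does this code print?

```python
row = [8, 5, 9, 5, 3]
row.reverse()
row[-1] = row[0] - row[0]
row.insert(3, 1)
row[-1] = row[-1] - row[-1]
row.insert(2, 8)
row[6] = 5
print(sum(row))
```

36

reverse → [3, 5, 9, 5, 8]
row[-1] = row[0]-row[0] = 3-3 = 0 → [3, 5, 9, 5, 0]
insert 1 at 3 → [3, 5, 9, 1, 5, 0]
row[-1] = row[-1]-row[-1] = 0-0 = 0 → [3, 5, 9, 1, 5, 0]
insert 8 at 2 → [3, 5, 8, 9, 1, 5, 0]
row[6] = 5 → [3, 5, 8, 9, 1, 5, 5]
sum = 36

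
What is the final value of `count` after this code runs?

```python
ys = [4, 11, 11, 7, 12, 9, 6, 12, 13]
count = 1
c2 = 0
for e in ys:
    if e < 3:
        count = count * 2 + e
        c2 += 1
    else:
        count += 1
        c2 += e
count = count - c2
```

e=4: not <3, count = 1+1 = 2; c2=4
e=11: not <3, count = 2+1 = 3; c2=15
e=11: not <3, count = 3+1 = 4; c2=26
e=7: not <3, count = 4+1 = 5; c2=33
e=12: not <3, count = 5+1 = 6; c2=45
e=9: not <3, count = 6+1 = 7; c2=54
e=6: not <3, count = 7+1 = 8; c2=60
e=12: not <3, count = 8+1 = 9; c2=72
e=13: not <3, count = 9+1 = 10; c2=85
count-c2 = 10-85 = -75

-75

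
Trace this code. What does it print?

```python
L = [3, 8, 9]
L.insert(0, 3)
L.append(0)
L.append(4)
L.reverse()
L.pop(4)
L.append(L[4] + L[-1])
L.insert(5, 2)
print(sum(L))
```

32

insert 3 at 0 → [3, 3, 8, 9]
append 0 → [3, 3, 8, 9, 0]
append 4 → [3, 3, 8, 9, 0, 4]
reverse → [4, 0, 9, 8, 3, 3]
pop(4) removes 3 → [4, 0, 9, 8, 3]
append L[4]+L[-1] = 3+3 = 6 → [4, 0, 9, 8, 3, 6]
insert 2 at 5 → [4, 0, 9, 8, 3, 2, 6]
sum = 32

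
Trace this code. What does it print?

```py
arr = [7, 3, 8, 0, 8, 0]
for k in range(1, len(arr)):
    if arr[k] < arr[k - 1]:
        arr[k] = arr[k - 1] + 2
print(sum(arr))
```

72

k=1: 3<7, arr[1] = 7+2 = 9 → [7, 9, 8, 0, 8, 0]
k=2: 8<9, arr[2] = 9+2 = 11 → [7, 9, 11, 0, 8, 0]
k=3: 0<11, arr[3] = 11+2 = 13 → [7, 9, 11, 13, 8, 0]
k=4: 8<13, arr[4] = 13+2 = 15 → [7, 9, 11, 13, 15, 0]
k=5: 0<15, arr[5] = 15+2 = 17 → [7, 9, 11, 13, 15, 17]
sum = 72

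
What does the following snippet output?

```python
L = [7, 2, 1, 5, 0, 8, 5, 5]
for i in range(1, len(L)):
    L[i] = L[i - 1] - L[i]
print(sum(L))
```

i=1: L[1] = 7-2 = 5 → [7, 5, 1, 5, 0, 8, 5, 5]
i=2: L[2] = 5-1 = 4 → [7, 5, 4, 5, 0, 8, 5, 5]
i=3: L[3] = 4-5 = -1 → [7, 5, 4, -1, 0, 8, 5, 5]
i=4: L[4] = (-1)-0 = -1 → [7, 5, 4, -1, -1, 8, 5, 5]
i=5: L[5] = (-1)-8 = -9 → [7, 5, 4, -1, -1, -9, 5, 5]
i=6: L[6] = (-9)-5 = -14 → [7, 5, 4, -1, -1, -9, -14, 5]
i=7: L[7] = (-14)-5 = -19 → [7, 5, 4, -1, -1, -9, -14, -19]
sum = -28

-28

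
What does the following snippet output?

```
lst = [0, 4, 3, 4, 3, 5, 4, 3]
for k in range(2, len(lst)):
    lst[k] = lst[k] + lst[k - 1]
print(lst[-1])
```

k=2: lst[2] = 3+4 = 7 → [0, 4, 7, 4, 3, 5, 4, 3]
k=3: lst[3] = 4+7 = 11 → [0, 4, 7, 11, 3, 5, 4, 3]
k=4: lst[4] = 3+11 = 14 → [0, 4, 7, 11, 14, 5, 4, 3]
k=5: lst[5] = 5+14 = 19 → [0, 4, 7, 11, 14, 19, 4, 3]
k=6: lst[6] = 4+19 = 23 → [0, 4, 7, 11, 14, 19, 23, 3]
k=7: lst[7] = 3+23 = 26 → [0, 4, 7, 11, 14, 19, 23, 26]

26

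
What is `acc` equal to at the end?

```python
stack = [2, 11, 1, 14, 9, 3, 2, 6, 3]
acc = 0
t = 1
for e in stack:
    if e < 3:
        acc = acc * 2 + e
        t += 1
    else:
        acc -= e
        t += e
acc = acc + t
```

e=2: <3, acc = 0*2+2 = 2; t=2
e=11: not <3, acc = 2-11 = -9; t=13
e=1: <3, acc = (-9)*2+1 = -17; t=14
e=14: not <3, acc = (-17)-14 = -31; t=28
e=9: not <3, acc = (-31)-9 = -40; t=37
e=3: not <3, acc = (-40)-3 = -43; t=40
e=2: <3, acc = (-43)*2+2 = -84; t=41
e=6: not <3, acc = (-84)-6 = -90; t=47
e=3: not <3, acc = (-90)-3 = -93; t=50
acc+t = (-93)+50 = -43

-43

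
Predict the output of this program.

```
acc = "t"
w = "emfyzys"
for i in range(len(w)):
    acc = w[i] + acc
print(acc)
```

i=0: prepend 'e' → 'et'
i=1: prepend 'm' → 'met'
i=2: prepend 'f' → 'fmet'
i=3: prepend 'y' → 'yfmet'
i=4: prepend 'z' → 'zyfmet'
i=5: prepend 'y' → 'yzyfmet'
i=6: prepend 's' → 'syzyfmet'

syzyfmet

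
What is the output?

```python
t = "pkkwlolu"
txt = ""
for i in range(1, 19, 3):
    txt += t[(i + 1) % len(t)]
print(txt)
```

i=1: add t[2]='k' → 'k'
i=4: add t[5]='o' → 'ko'
i=7: add t[0]='p' → 'kop'
i=10: add t[3]='w' → 'kopw'
i=13: add t[6]='l' → 'kopwl'
i=16: add t[1]='k' → 'kopwlk'

kopwlk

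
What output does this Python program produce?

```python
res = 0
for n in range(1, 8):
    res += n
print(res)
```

n=1: res = 0+1 = 1
n=2: res = 1+2 = 3
n=3: res = 3+3 = 6
n=4: res = 6+4 = 10
n=5: res = 10+5 = 15
n=6: res = 15+6 = 21
n=7: res = 21+7 = 28

28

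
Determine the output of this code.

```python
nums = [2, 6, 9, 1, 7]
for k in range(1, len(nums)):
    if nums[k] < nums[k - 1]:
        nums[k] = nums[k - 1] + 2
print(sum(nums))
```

41

k=1: 6>=2, unchanged → [2, 6, 9, 1, 7]
k=2: 9>=6, unchanged → [2, 6, 9, 1, 7]
k=3: 1<9, nums[3] = 9+2 = 11 → [2, 6, 9, 11, 7]
k=4: 7<11, nums[4] = 11+2 = 13 → [2, 6, 9, 11, 13]
sum = 41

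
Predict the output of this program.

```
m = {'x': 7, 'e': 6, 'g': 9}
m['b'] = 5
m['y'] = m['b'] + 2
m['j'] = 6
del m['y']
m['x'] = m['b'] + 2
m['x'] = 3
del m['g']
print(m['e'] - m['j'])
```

0

m['b'] = 5 → {'x': 7, 'e': 6, 'g': 9, 'b': 5}
m['y'] = m['b']+2 = 7 → {'x': 7, 'e': 6, 'g': 9, 'b': 5, 'y': 7}
m['j'] = 6 → {'x': 7, 'e': 6, 'g': 9, 'b': 5, 'y': 7, 'j': 6}
del 'y' → {'x': 7, 'e': 6, 'g': 9, 'b': 5, 'j': 6}
m['x'] = m['b']+2 = 7 → {'x': 7, 'e': 6, 'g': 9, 'b': 5, 'j': 6}
m['x'] = 3 → {'x': 3, 'e': 6, 'g': 9, 'b': 5, 'j': 6}
del 'g' → {'x': 3, 'e': 6, 'b': 5, 'j': 6}
m['e']-m['j'] = 6-6 = 0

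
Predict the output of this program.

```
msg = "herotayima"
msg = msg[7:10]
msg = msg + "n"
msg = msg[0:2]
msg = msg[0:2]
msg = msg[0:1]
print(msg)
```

i

slice [7:10] → 'ima'
+ 'n' → 'iman'
slice [0:2] → 'im'
slice [0:2] → 'im'
slice [0:1] → 'i'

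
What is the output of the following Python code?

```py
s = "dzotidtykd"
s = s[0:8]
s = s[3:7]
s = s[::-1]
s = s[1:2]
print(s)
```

d

slice [0:8] → 'dzotidty'
slice [3:7] → 'tidt'
reverse → 'tdit'
slice [1:2] → 'd'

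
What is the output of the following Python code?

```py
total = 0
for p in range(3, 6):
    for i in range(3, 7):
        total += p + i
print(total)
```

102

p=3,i=3: total = 0+6 = 6
p=3,i=4: total = 6+7 = 13
p=3,i=5: total = 13+8 = 21
p=3,i=6: total = 21+9 = 30
p=4,i=3: total = 30+7 = 37
p=4,i=4: total = 37+8 = 45
p=4,i=5: total = 45+9 = 54
p=4,i=6: total = 54+10 = 64
p=5,i=3: total = 64+8 = 72
p=5,i=4: total = 72+9 = 81
p=5,i=5: total = 81+10 = 91
p=5,i=6: total = 91+11 = 102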